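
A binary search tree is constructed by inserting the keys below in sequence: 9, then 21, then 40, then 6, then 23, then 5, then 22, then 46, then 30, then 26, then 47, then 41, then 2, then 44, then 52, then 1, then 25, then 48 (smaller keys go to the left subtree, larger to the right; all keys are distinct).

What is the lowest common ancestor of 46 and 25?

9: root
21: right child of 9 (depth 1)
40: right child of 21 (depth 2)
6: left child of 9 (depth 1)
23: left child of 40 (depth 3)
5: left child of 6 (depth 2)
22: left child of 23 (depth 4)
46: right child of 40 (depth 3)
30: right child of 23 (depth 4)
26: left child of 30 (depth 5)
47: right child of 46 (depth 4)
41: left child of 46 (depth 4)
2: left child of 5 (depth 3)
44: right child of 41 (depth 5)
52: right child of 47 (depth 5)
1: left child of 2 (depth 4)
25: left child of 26 (depth 6)
48: left child of 52 (depth 6)

Path to 46: 9 → 21 → 40 → 46
Path to 25: 9 → 21 → 40 → 23 → 30 → 26 → 25
The paths share a prefix ending at 40, then split left and right.

40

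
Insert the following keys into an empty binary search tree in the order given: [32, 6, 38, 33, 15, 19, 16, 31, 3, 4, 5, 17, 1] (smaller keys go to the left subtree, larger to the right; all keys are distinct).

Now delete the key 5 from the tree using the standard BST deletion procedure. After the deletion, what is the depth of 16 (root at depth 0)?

Insert 32: tree is empty, so 32 becomes the root.
Insert 6: 6 < 32 → go left. Place as left child of 32.
Insert 38: 38 > 32 → go right. Place as right child of 32.
Insert 33: 33 > 32 → go right; 33 < 38 → go left. Place as left child of 38.
Insert 15: 15 < 32 → go left; 15 > 6 → go right. Place as right child of 6.
Insert 19: 19 < 32 → go left; 19 > 6 → go right; 19 > 15 → go right. Place as right child of 15.
Insert 16: 16 < 32 → go left; 16 > 6 → go right; 16 > 15 → go right; 16 < 19 → go left. Place as left child of 19.
Insert 31: 31 < 32 → go left; 31 > 6 → go right; 31 > 15 → go right; 31 > 19 → go right. Place as right child of 19.
Insert 3: 3 < 32 → go left; 3 < 6 → go left. Place as left child of 6.
Insert 4: 4 < 32 → go left; 4 < 6 → go left; 4 > 3 → go right. Place as right child of 3.
Insert 5: 5 < 32 → go left; 5 < 6 → go left; 5 > 3 → go right; 5 > 4 → go right. Place as right child of 4.
Insert 17: 17 < 32 → go left; 17 > 6 → go right; 17 > 15 → go right; 17 < 19 → go left; 17 > 16 → go right. Place as right child of 16.
Insert 1: 1 < 32 → go left; 1 < 6 → go left; 1 < 3 → go left. Place as left child of 3.

Delete 5 (at most one child — splice it out).
After deletion, path to 16: 32 → 6 → 15 → 19 → 16.

4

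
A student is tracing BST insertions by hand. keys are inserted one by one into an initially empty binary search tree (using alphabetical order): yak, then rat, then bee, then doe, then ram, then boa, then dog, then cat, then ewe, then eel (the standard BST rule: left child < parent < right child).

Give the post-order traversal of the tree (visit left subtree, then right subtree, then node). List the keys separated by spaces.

Insert yak: tree is empty, so yak becomes the root.
Insert rat: rat < yak → go left. Place as left child of yak.
Insert bee: bee < yak → go left; bee < rat → go left. Place as left child of rat.
Insert doe: doe < yak → go left; doe < rat → go left; doe > bee → go right. Place as right child of bee.
Insert ram: ram < yak → go left; ram < rat → go left; ram > bee → go right; ram > doe → go right. Place as right child of doe.
Insert boa: boa < yak → go left; boa < rat → go left; boa > bee → go right; boa < doe → go left. Place as left child of doe.
Insert dog: dog < yak → go left; dog < rat → go left; dog > bee → go right; dog > doe → go right; dog < ram → go left. Place as left child of ram.
Insert cat: cat < yak → go left; cat < rat → go left; cat > bee → go right; cat < doe → go left; cat > boa → go right. Place as right child of boa.
Insert ewe: ewe < yak → go left; ewe < rat → go left; ewe > bee → go right; ewe > doe → go right; ewe < ram → go left; ewe > dog → go right. Place as right child of dog.
Insert eel: eel < yak → go left; eel < rat → go left; eel > bee → go right; eel > doe → go right; eel < ram → go left; eel > dog → go right; eel < ewe → go left. Place as left child of ewe.

cat boa eel ewe dog ram doe bee rat yak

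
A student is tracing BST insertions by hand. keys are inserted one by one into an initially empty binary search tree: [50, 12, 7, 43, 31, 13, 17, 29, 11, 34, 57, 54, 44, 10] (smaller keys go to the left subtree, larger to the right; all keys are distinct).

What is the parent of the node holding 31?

50: root
12: left child of 50 (depth 1)
7: left child of 12 (depth 2)
43: right child of 12 (depth 2)
31: left child of 43 (depth 3)
13: left child of 31 (depth 4)
17: right child of 13 (depth 5)
29: right child of 17 (depth 6)
11: right child of 7 (depth 3)
34: right child of 31 (depth 4)
57: right child of 50 (depth 1)
54: left child of 57 (depth 2)
44: right child of 43 (depth 3)
10: left child of 11 (depth 4)

43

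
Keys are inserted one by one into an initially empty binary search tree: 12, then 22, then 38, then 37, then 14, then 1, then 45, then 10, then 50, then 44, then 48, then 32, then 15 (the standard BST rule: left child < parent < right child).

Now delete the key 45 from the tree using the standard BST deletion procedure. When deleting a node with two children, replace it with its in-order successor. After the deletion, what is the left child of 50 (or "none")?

Insert 12: tree is empty, so 12 becomes the root.
Insert 22: 22 > 12 → go right. Place as right child of 12.
Insert 38: 38 > 12 → go right; 38 > 22 → go right. Place as right child of 22.
Insert 37: 37 > 12 → go right; 37 > 22 → go right; 37 < 38 → go left. Place as left child of 38.
Insert 14: 14 > 12 → go right; 14 < 22 → go left. Place as left child of 22.
Insert 1: 1 < 12 → go left. Place as left child of 12.
Insert 45: 45 > 12 → go right; 45 > 22 → go right; 45 > 38 → go right. Place as right child of 38.
Insert 10: 10 < 12 → go left; 10 > 1 → go right. Place as right child of 1.
Insert 50: 50 > 12 → go right; 50 > 22 → go right; 50 > 38 → go right; 50 > 45 → go right. Place as right child of 45.
Insert 44: 44 > 12 → go right; 44 > 22 → go right; 44 > 38 → go right; 44 < 45 → go left. Place as left child of 45.
Insert 48: 48 > 12 → go right; 48 > 22 → go right; 48 > 38 → go right; 48 > 45 → go right; 48 < 50 → go left. Place as left child of 50.
Insert 32: 32 > 12 → go right; 32 > 22 → go right; 32 < 38 → go left; 32 < 37 → go left. Place as left child of 37.
Insert 15: 15 > 12 → go right; 15 < 22 → go left; 15 > 14 → go right. Place as right child of 14.

Delete 45 (two children — replace with in-order successor).
After deletion, 50's left child: none.

none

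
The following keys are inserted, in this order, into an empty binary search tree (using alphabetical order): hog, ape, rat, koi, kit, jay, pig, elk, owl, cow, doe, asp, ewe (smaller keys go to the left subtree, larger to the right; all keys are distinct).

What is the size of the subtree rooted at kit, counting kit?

hog: root
ape: left child of hog (depth 1)
rat: right child of hog (depth 1)
koi: left child of rat (depth 2)
kit: left child of koi (depth 3)
jay: left child of kit (depth 4)
pig: right child of koi (depth 3)
elk: right child of ape (depth 2)
owl: left child of pig (depth 4)
cow: left child of elk (depth 3)
doe: right child of cow (depth 4)
asp: left child of cow (depth 4)
ewe: right child of elk (depth 3)

Subtree rooted at kit contains: kit, jay — 2 nodes.

2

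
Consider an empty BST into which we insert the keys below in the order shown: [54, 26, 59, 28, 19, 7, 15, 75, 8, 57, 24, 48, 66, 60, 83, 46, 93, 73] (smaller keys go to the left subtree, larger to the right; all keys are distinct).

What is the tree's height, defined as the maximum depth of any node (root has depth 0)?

5

Insert 54: tree is empty, so 54 becomes the root.
Insert 26: 26 < 54 → go left. Place as left child of 54.
Insert 59: 59 > 54 → go right. Place as right child of 54.
Insert 28: 28 < 54 → go left; 28 > 26 → go right. Place as right child of 26.
Insert 19: 19 < 54 → go left; 19 < 26 → go left. Place as left child of 26.
Insert 7: 7 < 54 → go left; 7 < 26 → go left; 7 < 19 → go left. Place as left child of 19.
Insert 15: 15 < 54 → go left; 15 < 26 → go left; 15 < 19 → go left; 15 > 7 → go right. Place as right child of 7.
Insert 75: 75 > 54 → go right; 75 > 59 → go right. Place as right child of 59.
Insert 8: 8 < 54 → go left; 8 < 26 → go left; 8 < 19 → go left; 8 > 7 → go right; 8 < 15 → go left. Place as left child of 15.
Insert 57: 57 > 54 → go right; 57 < 59 → go left. Place as left child of 59.
Insert 24: 24 < 54 → go left; 24 < 26 → go left; 24 > 19 → go right. Place as right child of 19.
Insert 48: 48 < 54 → go left; 48 > 26 → go right; 48 > 28 → go right. Place as right child of 28.
Insert 66: 66 > 54 → go right; 66 > 59 → go right; 66 < 75 → go left. Place as left child of 75.
Insert 60: 60 > 54 → go right; 60 > 59 → go right; 60 < 75 → go left; 60 < 66 → go left. Place as left child of 66.
Insert 83: 83 > 54 → go right; 83 > 59 → go right; 83 > 75 → go right. Place as right child of 75.
Insert 46: 46 < 54 → go left; 46 > 26 → go right; 46 > 28 → go right; 46 < 48 → go left. Place as left child of 48.
Insert 93: 93 > 54 → go right; 93 > 59 → go right; 93 > 75 → go right; 93 > 83 → go right. Place as right child of 83.
Insert 73: 73 > 54 → go right; 73 > 59 → go right; 73 < 75 → go left; 73 > 66 → go right. Place as right child of 66.

The deepest node is 8 at depth 5.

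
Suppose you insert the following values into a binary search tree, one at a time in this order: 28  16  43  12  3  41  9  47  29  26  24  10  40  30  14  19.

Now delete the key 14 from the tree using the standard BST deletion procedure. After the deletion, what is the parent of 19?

24

28: root
16: left child of 28 (depth 1)
43: right child of 28 (depth 1)
12: left child of 16 (depth 2)
3: left child of 12 (depth 3)
41: left child of 43 (depth 2)
9: right child of 3 (depth 4)
47: right child of 43 (depth 2)
29: left child of 41 (depth 3)
26: right child of 16 (depth 2)
24: left child of 26 (depth 3)
10: right child of 9 (depth 5)
40: right child of 29 (depth 4)
30: left child of 40 (depth 5)
14: right child of 12 (depth 3)
19: left child of 24 (depth 4)

Delete 14 (at most one child — splice it out).
After deletion, 19's parent is 24.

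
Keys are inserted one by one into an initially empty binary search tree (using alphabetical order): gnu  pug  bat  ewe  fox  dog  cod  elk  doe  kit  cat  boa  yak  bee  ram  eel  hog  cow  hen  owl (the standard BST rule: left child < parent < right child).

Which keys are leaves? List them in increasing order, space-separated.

Resulting structure (node: left, right):
  gnu: L=bat, R=pug
  pug: L=kit, R=yak
  bat: L=–, R=ewe
  ewe: L=dog, R=fox
  fox: L=–, R=–
  dog: L=cod, R=elk
  cod: L=cat, R=doe
  elk: L=eel, R=–
  doe: L=cow, R=–
  kit: L=hog, R=owl
  cat: L=boa, R=–
  boa: L=bee, R=–
  yak: L=ram, R=–
  bee: L=–, R=–
  ram: L=–, R=–
  eel: L=–, R=–
  hog: L=hen, R=–
  cow: L=–, R=–
  hen: L=–, R=–
  owl: L=–, R=–

bee cow eel fox hen owl ram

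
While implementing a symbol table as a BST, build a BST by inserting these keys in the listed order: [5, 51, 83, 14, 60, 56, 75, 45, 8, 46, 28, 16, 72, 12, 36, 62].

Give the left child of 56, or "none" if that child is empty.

5: root
51: right child of 5 (depth 1)
83: right child of 51 (depth 2)
14: left child of 51 (depth 2)
60: left child of 83 (depth 3)
56: left child of 60 (depth 4)
75: right child of 60 (depth 4)
45: right child of 14 (depth 3)
8: left child of 14 (depth 3)
46: right child of 45 (depth 4)
28: left child of 45 (depth 4)
16: left child of 28 (depth 5)
72: left child of 75 (depth 5)
12: right child of 8 (depth 4)
36: right child of 28 (depth 5)
62: left child of 72 (depth 6)

none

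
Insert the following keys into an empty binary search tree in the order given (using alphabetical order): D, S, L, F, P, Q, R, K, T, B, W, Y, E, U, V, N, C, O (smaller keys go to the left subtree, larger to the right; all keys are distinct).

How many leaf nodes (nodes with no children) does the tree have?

Resulting structure (node: left, right):
  D: L=B, R=S
  S: L=L, R=T
  L: L=F, R=P
  F: L=E, R=K
  P: L=N, R=Q
  Q: L=–, R=R
  R: L=–, R=–
  K: L=–, R=–
  T: L=–, R=W
  B: L=–, R=C
  W: L=U, R=Y
  Y: L=–, R=–
  E: L=–, R=–
  U: L=–, R=V
  V: L=–, R=–
  N: L=–, R=O
  C: L=–, R=–
  O: L=–, R=–

Leaves: C, E, K, O, R, V, Y — 7 in total.

7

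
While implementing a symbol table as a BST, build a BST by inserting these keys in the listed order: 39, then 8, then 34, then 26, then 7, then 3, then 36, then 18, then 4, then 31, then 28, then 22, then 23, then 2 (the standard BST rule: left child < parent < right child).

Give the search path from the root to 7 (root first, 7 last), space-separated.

39: root
8: left child of 39 (depth 1)
34: right child of 8 (depth 2)
26: left child of 34 (depth 3)
7: left child of 8 (depth 2)
3: left child of 7 (depth 3)
36: right child of 34 (depth 3)
18: left child of 26 (depth 4)
4: right child of 3 (depth 4)
31: right child of 26 (depth 4)
28: left child of 31 (depth 5)
22: right child of 18 (depth 5)
23: right child of 22 (depth 6)
2: left child of 3 (depth 4)

39 8 7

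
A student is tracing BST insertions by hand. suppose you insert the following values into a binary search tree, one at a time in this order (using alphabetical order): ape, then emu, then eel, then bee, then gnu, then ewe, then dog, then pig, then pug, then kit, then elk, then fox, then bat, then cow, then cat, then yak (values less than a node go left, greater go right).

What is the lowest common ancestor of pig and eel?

Insert ape: tree is empty, so ape becomes the root.
Insert emu: emu > ape → go right. Place as right child of ape.
Insert eel: eel > ape → go right; eel < emu → go left. Place as left child of emu.
Insert bee: bee > ape → go right; bee < emu → go left; bee < eel → go left. Place as left child of eel.
Insert gnu: gnu > ape → go right; gnu > emu → go right. Place as right child of emu.
Insert ewe: ewe > ape → go right; ewe > emu → go right; ewe < gnu → go left. Place as left child of gnu.
Insert dog: dog > ape → go right; dog < emu → go left; dog < eel → go left; dog > bee → go right. Place as right child of bee.
Insert pig: pig > ape → go right; pig > emu → go right; pig > gnu → go right. Place as right child of gnu.
Insert pug: pug > ape → go right; pug > emu → go right; pug > gnu → go right; pug > pig → go right. Place as right child of pig.
Insert kit: kit > ape → go right; kit > emu → go right; kit > gnu → go right; kit < pig → go left. Place as left child of pig.
Insert elk: elk > ape → go right; elk < emu → go left; elk > eel → go right. Place as right child of eel.
Insert fox: fox > ape → go right; fox > emu → go right; fox < gnu → go left; fox > ewe → go right. Place as right child of ewe.
Insert bat: bat > ape → go right; bat < emu → go left; bat < eel → go left; bat < bee → go left. Place as left child of bee.
Insert cow: cow > ape → go right; cow < emu → go left; cow < eel → go left; cow > bee → go right; cow < dog → go left. Place as left child of dog.
Insert cat: cat > ape → go right; cat < emu → go left; cat < eel → go left; cat > bee → go right; cat < dog → go left; cat < cow → go left. Place as left child of cow.
Insert yak: yak > ape → go right; yak > emu → go right; yak > gnu → go right; yak > pig → go right; yak > pug → go right. Place as right child of pug.

Path to pig: ape → emu → gnu → pig
Path to eel: ape → emu → eel
The paths share a prefix ending at emu, then split left and right.

emu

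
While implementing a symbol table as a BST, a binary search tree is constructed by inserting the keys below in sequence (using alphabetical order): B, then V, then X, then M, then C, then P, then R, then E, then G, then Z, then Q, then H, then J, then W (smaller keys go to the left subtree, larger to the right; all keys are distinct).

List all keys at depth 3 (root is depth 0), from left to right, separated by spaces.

C P W Z

Insert B: tree is empty, so B becomes the root.
Insert V: V > B → go right. Place as right child of B.
Insert X: X > B → go right; X > V → go right. Place as right child of V.
Insert M: M > B → go right; M < V → go left. Place as left child of V.
Insert C: C > B → go right; C < V → go left; C < M → go left. Place as left child of M.
Insert P: P > B → go right; P < V → go left; P > M → go right. Place as right child of M.
Insert R: R > B → go right; R < V → go left; R > M → go right; R > P → go right. Place as right child of P.
Insert E: E > B → go right; E < V → go left; E < M → go left; E > C → go right. Place as right child of C.
Insert G: G > B → go right; G < V → go left; G < M → go left; G > C → go right; G > E → go right. Place as right child of E.
Insert Z: Z > B → go right; Z > V → go right; Z > X → go right. Place as right child of X.
Insert Q: Q > B → go right; Q < V → go left; Q > M → go right; Q > P → go right; Q < R → go left. Place as left child of R.
Insert H: H > B → go right; H < V → go left; H < M → go left; H > C → go right; H > E → go right; H > G → go right. Place as right child of G.
Insert J: J > B → go right; J < V → go left; J < M → go left; J > C → go right; J > E → go right; J > G → go right; J > H → go right. Place as right child of H.
Insert W: W > B → go right; W > V → go right; W < X → go left. Place as left child of X.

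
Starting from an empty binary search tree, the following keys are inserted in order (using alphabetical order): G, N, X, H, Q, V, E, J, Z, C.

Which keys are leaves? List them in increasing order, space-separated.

Insert G: tree is empty, so G becomes the root.
Insert N: N > G → go right. Place as right child of G.
Insert X: X > G → go right; X > N → go right. Place as right child of N.
Insert H: H > G → go right; H < N → go left. Place as left child of N.
Insert Q: Q > G → go right; Q > N → go right; Q < X → go left. Place as left child of X.
Insert V: V > G → go right; V > N → go right; V < X → go left; V > Q → go right. Place as right child of Q.
Insert E: E < G → go left. Place as left child of G.
Insert J: J > G → go right; J < N → go left; J > H → go right. Place as right child of H.
Insert Z: Z > G → go right; Z > N → go right; Z > X → go right. Place as right child of X.
Insert C: C < G → go left; C < E → go left. Place as left child of E.

C J V Z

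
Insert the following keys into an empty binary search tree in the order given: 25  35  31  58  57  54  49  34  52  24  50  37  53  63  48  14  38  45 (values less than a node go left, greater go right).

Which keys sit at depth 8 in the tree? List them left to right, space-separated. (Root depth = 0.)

38

Insert 25: tree is empty, so 25 becomes the root.
Insert 35: 35 > 25 → go right. Place as right child of 25.
Insert 31: 31 > 25 → go right; 31 < 35 → go left. Place as left child of 35.
Insert 58: 58 > 25 → go right; 58 > 35 → go right. Place as right child of 35.
Insert 57: 57 > 25 → go right; 57 > 35 → go right; 57 < 58 → go left. Place as left child of 58.
Insert 54: 54 > 25 → go right; 54 > 35 → go right; 54 < 58 → go left; 54 < 57 → go left. Place as left child of 57.
Insert 49: 49 > 25 → go right; 49 > 35 → go right; 49 < 58 → go left; 49 < 57 → go left; 49 < 54 → go left. Place as left child of 54.
Insert 34: 34 > 25 → go right; 34 < 35 → go left; 34 > 31 → go right. Place as right child of 31.
Insert 52: 52 > 25 → go right; 52 > 35 → go right; 52 < 58 → go left; 52 < 57 → go left; 52 < 54 → go left; 52 > 49 → go right. Place as right child of 49.
Insert 24: 24 < 25 → go left. Place as left child of 25.
Insert 50: 50 > 25 → go right; 50 > 35 → go right; 50 < 58 → go left; 50 < 57 → go left; 50 < 54 → go left; 50 > 49 → go right; 50 < 52 → go left. Place as left child of 52.
Insert 37: 37 > 25 → go right; 37 > 35 → go right; 37 < 58 → go left; 37 < 57 → go left; 37 < 54 → go left; 37 < 49 → go left. Place as left child of 49.
Insert 53: 53 > 25 → go right; 53 > 35 → go right; 53 < 58 → go left; 53 < 57 → go left; 53 < 54 → go left; 53 > 49 → go right; 53 > 52 → go right. Place as right child of 52.
Insert 63: 63 > 25 → go right; 63 > 35 → go right; 63 > 58 → go right. Place as right child of 58.
Insert 48: 48 > 25 → go right; 48 > 35 → go right; 48 < 58 → go left; 48 < 57 → go left; 48 < 54 → go left; 48 < 49 → go left; 48 > 37 → go right. Place as right child of 37.
Insert 14: 14 < 25 → go left; 14 < 24 → go left. Place as left child of 24.
Insert 38: 38 > 25 → go right; 38 > 35 → go right; 38 < 58 → go left; 38 < 57 → go left; 38 < 54 → go left; 38 < 49 → go left; 38 > 37 → go right; 38 < 48 → go left. Place as left child of 48.
Insert 45: 45 > 25 → go right; 45 > 35 → go right; 45 < 58 → go left; 45 < 57 → go left; 45 < 54 → go left; 45 < 49 → go left; 45 > 37 → go right; 45 < 48 → go left; 45 > 38 → go right. Place as right child of 38.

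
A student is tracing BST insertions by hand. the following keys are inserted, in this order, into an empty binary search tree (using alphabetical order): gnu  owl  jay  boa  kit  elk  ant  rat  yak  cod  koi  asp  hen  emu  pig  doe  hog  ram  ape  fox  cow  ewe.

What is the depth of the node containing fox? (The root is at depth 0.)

gnu: root
owl: right child of gnu (depth 1)
jay: left child of owl (depth 2)
boa: left child of gnu (depth 1)
kit: right child of jay (depth 3)
elk: right child of boa (depth 2)
ant: left child of boa (depth 2)
rat: right child of owl (depth 2)
yak: right child of rat (depth 3)
cod: left child of elk (depth 3)
koi: right child of kit (depth 4)
asp: right child of ant (depth 3)
hen: left child of jay (depth 3)
emu: right child of elk (depth 3)
pig: left child of rat (depth 3)
doe: right child of cod (depth 4)
hog: right child of hen (depth 4)
ram: right child of pig (depth 4)
ape: left child of asp (depth 4)
fox: right child of emu (depth 4)
cow: left child of doe (depth 5)
ewe: left child of fox (depth 5)

Path to fox: gnu → boa → elk → emu → fox, which is 4 edges.

4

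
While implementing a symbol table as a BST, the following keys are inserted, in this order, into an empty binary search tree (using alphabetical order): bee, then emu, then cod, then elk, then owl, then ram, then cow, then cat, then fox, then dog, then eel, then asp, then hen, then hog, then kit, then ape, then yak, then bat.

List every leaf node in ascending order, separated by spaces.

ape bat cat eel kit yak

Insert bee: tree is empty, so bee becomes the root.
Insert emu: emu > bee → go right. Place as right child of bee.
Insert cod: cod > bee → go right; cod < emu → go left. Place as left child of emu.
Insert elk: elk > bee → go right; elk < emu → go left; elk > cod → go right. Place as right child of cod.
Insert owl: owl > bee → go right; owl > emu → go right. Place as right child of emu.
Insert ram: ram > bee → go right; ram > emu → go right; ram > owl → go right. Place as right child of owl.
Insert cow: cow > bee → go right; cow < emu → go left; cow > cod → go right; cow < elk → go left. Place as left child of elk.
Insert cat: cat > bee → go right; cat < emu → go left; cat < cod → go left. Place as left child of cod.
Insert fox: fox > bee → go right; fox > emu → go right; fox < owl → go left. Place as left child of owl.
Insert dog: dog > bee → go right; dog < emu → go left; dog > cod → go right; dog < elk → go left; dog > cow → go right. Place as right child of cow.
Insert eel: eel > bee → go right; eel < emu → go left; eel > cod → go right; eel < elk → go left; eel > cow → go right; eel > dog → go right. Place as right child of dog.
Insert asp: asp < bee → go left. Place as left child of bee.
Insert hen: hen > bee → go right; hen > emu → go right; hen < owl → go left; hen > fox → go right. Place as right child of fox.
Insert hog: hog > bee → go right; hog > emu → go right; hog < owl → go left; hog > fox → go right; hog > hen → go right. Place as right child of hen.
Insert kit: kit > bee → go right; kit > emu → go right; kit < owl → go left; kit > fox → go right; kit > hen → go right; kit > hog → go right. Place as right child of hog.
Insert ape: ape < bee → go left; ape < asp → go left. Place as left child of asp.
Insert yak: yak > bee → go right; yak > emu → go right; yak > owl → go right; yak > ram → go right. Place as right child of ram.
Insert bat: bat < bee → go left; bat > asp → go right. Place as right child of asp.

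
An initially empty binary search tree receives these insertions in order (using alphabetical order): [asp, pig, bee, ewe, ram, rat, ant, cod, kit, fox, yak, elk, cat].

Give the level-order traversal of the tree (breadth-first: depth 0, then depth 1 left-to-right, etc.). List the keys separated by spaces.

asp ant pig bee ram ewe rat cod kit yak cat elk fox

Resulting structure (node: left, right):
  asp: L=ant, R=pig
  pig: L=bee, R=ram
  bee: L=–, R=ewe
  ewe: L=cod, R=kit
  ram: L=–, R=rat
  rat: L=–, R=yak
  ant: L=–, R=–
  cod: L=cat, R=elk
  kit: L=fox, R=–
  fox: L=–, R=–
  yak: L=–, R=–
  elk: L=–, R=–
  cat: L=–, R=–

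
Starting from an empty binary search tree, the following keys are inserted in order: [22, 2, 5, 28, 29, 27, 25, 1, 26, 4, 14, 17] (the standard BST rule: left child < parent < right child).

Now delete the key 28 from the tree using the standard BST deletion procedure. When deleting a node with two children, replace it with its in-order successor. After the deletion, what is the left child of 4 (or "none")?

Insert 22: tree is empty, so 22 becomes the root.
Insert 2: 2 < 22 → go left. Place as left child of 22.
Insert 5: 5 < 22 → go left; 5 > 2 → go right. Place as right child of 2.
Insert 28: 28 > 22 → go right. Place as right child of 22.
Insert 29: 29 > 22 → go right; 29 > 28 → go right. Place as right child of 28.
Insert 27: 27 > 22 → go right; 27 < 28 → go left. Place as left child of 28.
Insert 25: 25 > 22 → go right; 25 < 28 → go left; 25 < 27 → go left. Place as left child of 27.
Insert 1: 1 < 22 → go left; 1 < 2 → go left. Place as left child of 2.
Insert 26: 26 > 22 → go right; 26 < 28 → go left; 26 < 27 → go left; 26 > 25 → go right. Place as right child of 25.
Insert 4: 4 < 22 → go left; 4 > 2 → go right; 4 < 5 → go left. Place as left child of 5.
Insert 14: 14 < 22 → go left; 14 > 2 → go right; 14 > 5 → go right. Place as right child of 5.
Insert 17: 17 < 22 → go left; 17 > 2 → go right; 17 > 5 → go right; 17 > 14 → go right. Place as right child of 14.

Delete 28 (two children — replace with in-order successor).
After deletion, 4's left child: none.

none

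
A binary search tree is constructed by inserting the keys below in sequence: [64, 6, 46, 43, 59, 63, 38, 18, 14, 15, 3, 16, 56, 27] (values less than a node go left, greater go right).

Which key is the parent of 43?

46

64: root
6: left child of 64 (depth 1)
46: right child of 6 (depth 2)
43: left child of 46 (depth 3)
59: right child of 46 (depth 3)
63: right child of 59 (depth 4)
38: left child of 43 (depth 4)
18: left child of 38 (depth 5)
14: left child of 18 (depth 6)
15: right child of 14 (depth 7)
3: left child of 6 (depth 2)
16: right child of 15 (depth 8)
56: left child of 59 (depth 4)
27: right child of 18 (depth 6)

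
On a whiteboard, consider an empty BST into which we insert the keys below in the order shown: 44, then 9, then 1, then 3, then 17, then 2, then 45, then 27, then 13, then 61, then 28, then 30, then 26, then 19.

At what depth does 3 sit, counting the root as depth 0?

Resulting structure (node: left, right):
  44: L=9, R=45
  9: L=1, R=17
  1: L=–, R=3
  3: L=2, R=–
  17: L=13, R=27
  2: L=–, R=–
  45: L=–, R=61
  27: L=26, R=28
  13: L=–, R=–
  61: L=–, R=–
  28: L=–, R=30
  30: L=–, R=–
  26: L=19, R=–
  19: L=–, R=–

Path to 3: 44 → 9 → 1 → 3, which is 3 edges.

3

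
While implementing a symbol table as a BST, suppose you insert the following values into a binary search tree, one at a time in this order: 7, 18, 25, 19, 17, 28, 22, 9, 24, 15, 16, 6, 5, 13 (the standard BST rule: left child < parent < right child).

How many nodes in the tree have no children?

Insert 7: tree is empty, so 7 becomes the root.
Insert 18: 18 > 7 → go right. Place as right child of 7.
Insert 25: 25 > 7 → go right; 25 > 18 → go right. Place as right child of 18.
Insert 19: 19 > 7 → go right; 19 > 18 → go right; 19 < 25 → go left. Place as left child of 25.
Insert 17: 17 > 7 → go right; 17 < 18 → go left. Place as left child of 18.
Insert 28: 28 > 7 → go right; 28 > 18 → go right; 28 > 25 → go right. Place as right child of 25.
Insert 22: 22 > 7 → go right; 22 > 18 → go right; 22 < 25 → go left; 22 > 19 → go right. Place as right child of 19.
Insert 9: 9 > 7 → go right; 9 < 18 → go left; 9 < 17 → go left. Place as left child of 17.
Insert 24: 24 > 7 → go right; 24 > 18 → go right; 24 < 25 → go left; 24 > 19 → go right; 24 > 22 → go right. Place as right child of 22.
Insert 15: 15 > 7 → go right; 15 < 18 → go left; 15 < 17 → go left; 15 > 9 → go right. Place as right child of 9.
Insert 16: 16 > 7 → go right; 16 < 18 → go left; 16 < 17 → go left; 16 > 9 → go right; 16 > 15 → go right. Place as right child of 15.
Insert 6: 6 < 7 → go left. Place as left child of 7.
Insert 5: 5 < 7 → go left; 5 < 6 → go left. Place as left child of 6.
Insert 13: 13 > 7 → go right; 13 < 18 → go left; 13 < 17 → go left; 13 > 9 → go right; 13 < 15 → go left. Place as left child of 15.

Leaves: 5, 13, 16, 24, 28 — 5 in total.

5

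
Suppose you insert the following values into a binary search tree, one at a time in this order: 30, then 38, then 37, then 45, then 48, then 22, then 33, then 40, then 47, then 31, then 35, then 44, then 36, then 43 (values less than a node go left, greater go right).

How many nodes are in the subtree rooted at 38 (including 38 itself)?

Insert 30: tree is empty, so 30 becomes the root.
Insert 38: 38 > 30 → go right. Place as right child of 30.
Insert 37: 37 > 30 → go right; 37 < 38 → go left. Place as left child of 38.
Insert 45: 45 > 30 → go right; 45 > 38 → go right. Place as right child of 38.
Insert 48: 48 > 30 → go right; 48 > 38 → go right; 48 > 45 → go right. Place as right child of 45.
Insert 22: 22 < 30 → go left. Place as left child of 30.
Insert 33: 33 > 30 → go right; 33 < 38 → go left; 33 < 37 → go left. Place as left child of 37.
Insert 40: 40 > 30 → go right; 40 > 38 → go right; 40 < 45 → go left. Place as left child of 45.
Insert 47: 47 > 30 → go right; 47 > 38 → go right; 47 > 45 → go right; 47 < 48 → go left. Place as left child of 48.
Insert 31: 31 > 30 → go right; 31 < 38 → go left; 31 < 37 → go left; 31 < 33 → go left. Place as left child of 33.
Insert 35: 35 > 30 → go right; 35 < 38 → go left; 35 < 37 → go left; 35 > 33 → go right. Place as right child of 33.
Insert 44: 44 > 30 → go right; 44 > 38 → go right; 44 < 45 → go left; 44 > 40 → go right. Place as right child of 40.
Insert 36: 36 > 30 → go right; 36 < 38 → go left; 36 < 37 → go left; 36 > 33 → go right; 36 > 35 → go right. Place as right child of 35.
Insert 43: 43 > 30 → go right; 43 > 38 → go right; 43 < 45 → go left; 43 > 40 → go right; 43 < 44 → go left. Place as left child of 44.

Subtree rooted at 38 contains: 38, 37, 33, 31, 35, 36, 45, 40, 44, 43, 48, 47 — 12 nodes.

12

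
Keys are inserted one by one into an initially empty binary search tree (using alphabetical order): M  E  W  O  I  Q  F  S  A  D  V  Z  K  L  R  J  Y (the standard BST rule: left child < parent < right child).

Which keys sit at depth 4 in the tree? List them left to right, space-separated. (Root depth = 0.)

J L S

Resulting structure (node: left, right):
  M: L=E, R=W
  E: L=A, R=I
  W: L=O, R=Z
  O: L=–, R=Q
  I: L=F, R=K
  Q: L=–, R=S
  F: L=–, R=–
  S: L=R, R=V
  A: L=–, R=D
  D: L=–, R=–
  V: L=–, R=–
  Z: L=Y, R=–
  K: L=J, R=L
  L: L=–, R=–
  R: L=–, R=–
  J: L=–, R=–
  Y: L=–, R=–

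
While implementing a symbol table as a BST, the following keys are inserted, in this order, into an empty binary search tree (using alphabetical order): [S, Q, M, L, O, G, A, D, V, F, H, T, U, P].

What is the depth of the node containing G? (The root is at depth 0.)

Insert S: tree is empty, so S becomes the root.
Insert Q: Q < S → go left. Place as left child of S.
Insert M: M < S → go left; M < Q → go left. Place as left child of Q.
Insert L: L < S → go left; L < Q → go left; L < M → go left. Place as left child of M.
Insert O: O < S → go left; O < Q → go left; O > M → go right. Place as right child of M.
Insert G: G < S → go left; G < Q → go left; G < M → go left; G < L → go left. Place as left child of L.
Insert A: A < S → go left; A < Q → go left; A < M → go left; A < L → go left; A < G → go left. Place as left child of G.
Insert D: D < S → go left; D < Q → go left; D < M → go left; D < L → go left; D < G → go left; D > A → go right. Place as right child of A.
Insert V: V > S → go right. Place as right child of S.
Insert F: F < S → go left; F < Q → go left; F < M → go left; F < L → go left; F < G → go left; F > A → go right; F > D → go right. Place as right child of D.
Insert H: H < S → go left; H < Q → go left; H < M → go left; H < L → go left; H > G → go right. Place as right child of G.
Insert T: T > S → go right; T < V → go left. Place as left child of V.
Insert U: U > S → go right; U < V → go left; U > T → go right. Place as right child of T.
Insert P: P < S → go left; P < Q → go left; P > M → go right; P > O → go right. Place as right child of O.

Path to G: S → Q → M → L → G, which is 4 edges.

4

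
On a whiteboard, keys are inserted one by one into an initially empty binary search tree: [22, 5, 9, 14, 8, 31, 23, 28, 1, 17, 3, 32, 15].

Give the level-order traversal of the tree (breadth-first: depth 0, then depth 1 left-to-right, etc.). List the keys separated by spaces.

22 5 31 1 9 23 32 3 8 14 28 17 15

22: root
5: left child of 22 (depth 1)
9: right child of 5 (depth 2)
14: right child of 9 (depth 3)
8: left child of 9 (depth 3)
31: right child of 22 (depth 1)
23: left child of 31 (depth 2)
28: right child of 23 (depth 3)
1: left child of 5 (depth 2)
17: right child of 14 (depth 4)
3: right child of 1 (depth 3)
32: right child of 31 (depth 2)
15: left child of 17 (depth 5)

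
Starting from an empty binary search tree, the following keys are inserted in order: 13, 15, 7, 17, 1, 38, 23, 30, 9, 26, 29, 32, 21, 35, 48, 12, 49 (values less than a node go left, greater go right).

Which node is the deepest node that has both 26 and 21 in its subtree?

23

Insert 13: tree is empty, so 13 becomes the root.
Insert 15: 15 > 13 → go right. Place as right child of 13.
Insert 7: 7 < 13 → go left. Place as left child of 13.
Insert 17: 17 > 13 → go right; 17 > 15 → go right. Place as right child of 15.
Insert 1: 1 < 13 → go left; 1 < 7 → go left. Place as left child of 7.
Insert 38: 38 > 13 → go right; 38 > 15 → go right; 38 > 17 → go right. Place as right child of 17.
Insert 23: 23 > 13 → go right; 23 > 15 → go right; 23 > 17 → go right; 23 < 38 → go left. Place as left child of 38.
Insert 30: 30 > 13 → go right; 30 > 15 → go right; 30 > 17 → go right; 30 < 38 → go left; 30 > 23 → go right. Place as right child of 23.
Insert 9: 9 < 13 → go left; 9 > 7 → go right. Place as right child of 7.
Insert 26: 26 > 13 → go right; 26 > 15 → go right; 26 > 17 → go right; 26 < 38 → go left; 26 > 23 → go right; 26 < 30 → go left. Place as left child of 30.
Insert 29: 29 > 13 → go right; 29 > 15 → go right; 29 > 17 → go right; 29 < 38 → go left; 29 > 23 → go right; 29 < 30 → go left; 29 > 26 → go right. Place as right child of 26.
Insert 32: 32 > 13 → go right; 32 > 15 → go right; 32 > 17 → go right; 32 < 38 → go left; 32 > 23 → go right; 32 > 30 → go right. Place as right child of 30.
Insert 21: 21 > 13 → go right; 21 > 15 → go right; 21 > 17 → go right; 21 < 38 → go left; 21 < 23 → go left. Place as left child of 23.
Insert 35: 35 > 13 → go right; 35 > 15 → go right; 35 > 17 → go right; 35 < 38 → go left; 35 > 23 → go right; 35 > 30 → go right; 35 > 32 → go right. Place as right child of 32.
Insert 48: 48 > 13 → go right; 48 > 15 → go right; 48 > 17 → go right; 48 > 38 → go right. Place as right child of 38.
Insert 12: 12 < 13 → go left; 12 > 7 → go right; 12 > 9 → go right. Place as right child of 9.
Insert 49: 49 > 13 → go right; 49 > 15 → go right; 49 > 17 → go right; 49 > 38 → go right; 49 > 48 → go right. Place as right child of 48.

Path to 26: 13 → 15 → 17 → 38 → 23 → 30 → 26
Path to 21: 13 → 15 → 17 → 38 → 23 → 21
The paths share a prefix ending at 23, then split left and right.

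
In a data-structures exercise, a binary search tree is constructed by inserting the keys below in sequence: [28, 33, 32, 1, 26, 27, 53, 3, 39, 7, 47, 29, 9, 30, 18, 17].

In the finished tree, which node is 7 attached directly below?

Insert 28: tree is empty, so 28 becomes the root.
Insert 33: 33 > 28 → go right. Place as right child of 28.
Insert 32: 32 > 28 → go right; 32 < 33 → go left. Place as left child of 33.
Insert 1: 1 < 28 → go left. Place as left child of 28.
Insert 26: 26 < 28 → go left; 26 > 1 → go right. Place as right child of 1.
Insert 27: 27 < 28 → go left; 27 > 1 → go right; 27 > 26 → go right. Place as right child of 26.
Insert 53: 53 > 28 → go right; 53 > 33 → go right. Place as right child of 33.
Insert 3: 3 < 28 → go left; 3 > 1 → go right; 3 < 26 → go left. Place as left child of 26.
Insert 39: 39 > 28 → go right; 39 > 33 → go right; 39 < 53 → go left. Place as left child of 53.
Insert 7: 7 < 28 → go left; 7 > 1 → go right; 7 < 26 → go left; 7 > 3 → go right. Place as right child of 3.
Insert 47: 47 > 28 → go right; 47 > 33 → go right; 47 < 53 → go left; 47 > 39 → go right. Place as right child of 39.
Insert 29: 29 > 28 → go right; 29 < 33 → go left; 29 < 32 → go left. Place as left child of 32.
Insert 9: 9 < 28 → go left; 9 > 1 → go right; 9 < 26 → go left; 9 > 3 → go right; 9 > 7 → go right. Place as right child of 7.
Insert 30: 30 > 28 → go right; 30 < 33 → go left; 30 < 32 → go left; 30 > 29 → go right. Place as right child of 29.
Insert 18: 18 < 28 → go left; 18 > 1 → go right; 18 < 26 → go left; 18 > 3 → go right; 18 > 7 → go right; 18 > 9 → go right. Place as right child of 9.
Insert 17: 17 < 28 → go left; 17 > 1 → go right; 17 < 26 → go left; 17 > 3 → go right; 17 > 7 → go right; 17 > 9 → go right; 17 < 18 → go left. Place as left child of 18.

3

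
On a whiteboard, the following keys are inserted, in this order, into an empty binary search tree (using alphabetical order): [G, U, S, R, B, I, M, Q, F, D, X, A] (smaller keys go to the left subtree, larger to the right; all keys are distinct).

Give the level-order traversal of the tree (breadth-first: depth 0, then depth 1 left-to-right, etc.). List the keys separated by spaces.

G B U A F S X D R I M Q

Insert G: tree is empty, so G becomes the root.
Insert U: U > G → go right. Place as right child of G.
Insert S: S > G → go right; S < U → go left. Place as left child of U.
Insert R: R > G → go right; R < U → go left; R < S → go left. Place as left child of S.
Insert B: B < G → go left. Place as left child of G.
Insert I: I > G → go right; I < U → go left; I < S → go left; I < R → go left. Place as left child of R.
Insert M: M > G → go right; M < U → go left; M < S → go left; M < R → go left; M > I → go right. Place as right child of I.
Insert Q: Q > G → go right; Q < U → go left; Q < S → go left; Q < R → go left; Q > I → go right; Q > M → go right. Place as right child of M.
Insert F: F < G → go left; F > B → go right. Place as right child of B.
Insert D: D < G → go left; D > B → go right; D < F → go left. Place as left child of F.
Insert X: X > G → go right; X > U → go right. Place as right child of U.
Insert A: A < G → go left; A < B → go left. Place as left child of B.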